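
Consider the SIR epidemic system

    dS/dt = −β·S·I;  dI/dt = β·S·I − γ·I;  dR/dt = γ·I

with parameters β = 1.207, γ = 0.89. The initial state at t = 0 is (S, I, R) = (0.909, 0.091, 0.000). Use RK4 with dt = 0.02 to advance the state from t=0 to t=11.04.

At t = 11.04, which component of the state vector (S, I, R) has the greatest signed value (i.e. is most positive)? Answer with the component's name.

t=0.000: state=(0.909, 0.091, 0.000)
step 1 (dt=0.02): k1=(-0.100, 0.019, 0.081), k2=(-0.100, 0.019, 0.081), k3=(-0.100, 0.019, 0.081), k4=(-0.100, 0.019, 0.081); state += dt/6·(k1+2k2+2k3+k4)
t=0.020: state=(0.907, 0.091, 0.002)
t=0.040: state=(0.905, 0.092, 0.003)
t=0.060: state=(0.903, 0.092, 0.005)
continuing one RK4 step at a time; state shown every 25 steps (Δt=0.5):
t=0.500: state=(0.858, 0.099, 0.042)
t=1.000: state=(0.807, 0.105, 0.088)
t=1.500: state=(0.756, 0.108, 0.136)
t=2.000: state=(0.708, 0.108, 0.184)
t=2.500: state=(0.664, 0.104, 0.231)
t=3.000: state=(0.625, 0.099, 0.276)
t=3.500: state=(0.590, 0.091, 0.319)
t=4.000: state=(0.560, 0.083, 0.358)
t=4.500: state=(0.534, 0.074, 0.392)
t=5.000: state=(0.512, 0.065, 0.423)
t=5.500: state=(0.494, 0.056, 0.450)
t=6.000: state=(0.478, 0.048, 0.473)
t=6.500: state=(0.466, 0.041, 0.493)
t=7.000: state=(0.455, 0.035, 0.510)
t=7.500: state=(0.446, 0.029, 0.524)
t=8.000: state=(0.439, 0.025, 0.536)
t=8.500: state=(0.433, 0.020, 0.546)
t=9.000: state=(0.429, 0.017, 0.554)
t=9.500: state=(0.425, 0.014, 0.561)
t=10.000: state=(0.421, 0.012, 0.567)
t=10.500: state=(0.419, 0.010, 0.572)
t=11.000: state=(0.416, 0.008, 0.576)
t=11.040: state=(0.416, 0.008, 0.576)
compare at T: S=0.416, I=0.008, R=0.576

largest component: R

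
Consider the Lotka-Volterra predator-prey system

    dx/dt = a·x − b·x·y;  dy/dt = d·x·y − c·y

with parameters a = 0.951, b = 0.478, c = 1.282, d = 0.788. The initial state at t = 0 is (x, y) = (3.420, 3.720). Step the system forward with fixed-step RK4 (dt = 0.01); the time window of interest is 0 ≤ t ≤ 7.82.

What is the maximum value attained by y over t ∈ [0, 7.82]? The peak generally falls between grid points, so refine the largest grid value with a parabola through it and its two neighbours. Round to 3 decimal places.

max y = 5.439

t=0.000: state=(3.420, 3.720)
step 1 (dt=0.01): k1=(-2.829, 5.256), k2=(-2.860, 5.252), k3=(-2.860, 5.251), k4=(-2.890, 5.245); state += dt/6·(k1+2k2+2k3+k4)
t=0.010: state=(3.391, 3.773)
t=0.020: state=(3.362, 3.825)
t=0.030: state=(3.332, 3.877)
continuing one RK4 step at a time; state shown every 50 steps (Δt=0.5):
t=0.500: state=(1.754, 5.427)
t=1.000: state=(0.823, 4.604)
t=1.500: state=(0.527, 3.126)
t=2.000: state=(0.464, 1.993)
t=2.500: state=(0.509, 1.268)
t=3.000: state=(0.640, 0.835)
t=3.500: state=(0.871, 0.590)
t=4.000: state=(1.237, 0.468)
t=4.500: state=(1.788, 0.445)
t=5.000: state=(2.563, 0.548)
t=5.500: state=(3.482, 0.950)
t=6.000: state=(3.934, 2.234)
t=6.500: state=(2.785, 4.667)
t=7.000: state=(1.279, 5.325)
t=7.500: state=(0.663, 4.020)
t=7.820: state=(0.523, 3.090)
largest grid value and its neighbours: y(6.840)=5.43832, y(6.850)=5.43916, y(6.860)=5.43885
parabola through these three points peaks at t≈6.852 with y≈5.43919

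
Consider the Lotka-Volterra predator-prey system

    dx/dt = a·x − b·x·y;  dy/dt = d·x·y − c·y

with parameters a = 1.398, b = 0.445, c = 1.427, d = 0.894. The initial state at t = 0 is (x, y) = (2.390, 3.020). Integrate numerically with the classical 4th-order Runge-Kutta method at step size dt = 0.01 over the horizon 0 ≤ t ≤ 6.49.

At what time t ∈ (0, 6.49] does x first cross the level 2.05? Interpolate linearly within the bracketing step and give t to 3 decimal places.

t=0.000: state=(2.390, 3.020)
step 1 (dt=0.01): k1=(0.129, 2.143), k2=(0.118, 2.153), k3=(0.118, 2.152), k4=(0.106, 2.162); state += dt/6·(k1+2k2+2k3+k4)
t=0.010: state=(2.391, 3.042)
t=0.020: state=(2.392, 3.063)
t=0.030: state=(2.393, 3.085)
continuing one RK4 step at a time; state shown every 25 steps (Δt=0.25):
t=0.250: state=(2.347, 3.599)
t=0.500: state=(2.158, 4.178)
t=0.600: state=(2.052, 4.373)
next step: t=0.610: state=(2.041, 4.391) — x has crossed 2.05
linear interpolation between t=0.600 (2.05193) and t=0.610 (2.04064) → t≈0.602

t = 0.602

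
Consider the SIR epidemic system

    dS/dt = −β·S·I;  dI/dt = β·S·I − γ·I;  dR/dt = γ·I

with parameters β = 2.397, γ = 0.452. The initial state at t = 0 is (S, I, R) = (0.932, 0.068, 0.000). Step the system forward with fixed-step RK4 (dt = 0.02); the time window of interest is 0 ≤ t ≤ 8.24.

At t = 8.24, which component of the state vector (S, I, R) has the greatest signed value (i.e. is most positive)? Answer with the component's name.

largest component: R

t=0.000: state=(0.932, 0.068, 0.000)
step 1 (dt=0.02): k1=(-0.152, 0.121, 0.031), k2=(-0.154, 0.123, 0.031), k3=(-0.154, 0.123, 0.031), k4=(-0.157, 0.125, 0.032); state += dt/6·(k1+2k2+2k3+k4)
t=0.020: state=(0.929, 0.070, 0.001)
t=0.040: state=(0.926, 0.073, 0.001)
t=0.060: state=(0.922, 0.076, 0.002)
continuing one RK4 step at a time; state shown every 25 steps (Δt=0.5):
t=0.500: state=(0.820, 0.156, 0.024)
t=1.000: state=(0.627, 0.299, 0.075)
t=1.500: state=(0.401, 0.440, 0.159)
t=2.000: state=(0.225, 0.507, 0.268)
t=2.500: state=(0.123, 0.495, 0.382)
t=3.000: state=(0.070, 0.442, 0.489)
t=3.500: state=(0.043, 0.376, 0.581)
t=4.000: state=(0.028, 0.313, 0.659)
t=4.500: state=(0.020, 0.257, 0.723)
t=5.000: state=(0.015, 0.209, 0.776)
t=5.500: state=(0.012, 0.170, 0.818)
t=6.000: state=(0.010, 0.137, 0.853)
t=6.500: state=(0.009, 0.111, 0.881)
t=7.000: state=(0.008, 0.089, 0.903)
t=7.500: state=(0.007, 0.072, 0.921)
t=8.000: state=(0.007, 0.058, 0.936)
t=8.240: state=(0.006, 0.052, 0.942)
compare at T: S=0.006, I=0.052, R=0.942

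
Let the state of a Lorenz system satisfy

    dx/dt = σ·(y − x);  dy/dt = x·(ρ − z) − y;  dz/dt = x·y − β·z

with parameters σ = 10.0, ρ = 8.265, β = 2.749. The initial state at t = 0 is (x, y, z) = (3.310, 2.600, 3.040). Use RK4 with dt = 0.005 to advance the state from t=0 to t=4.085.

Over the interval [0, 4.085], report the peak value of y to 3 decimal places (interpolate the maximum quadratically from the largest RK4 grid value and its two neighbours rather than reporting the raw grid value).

max y = 6.713

t=0.000: state=(3.310, 2.600, 3.040)
step 1 (dt=0.005): k1=(-7.100, 14.695, 0.249), k2=(-6.555, 14.563, 0.322), k3=(-6.572, 14.570, 0.324), k4=(-6.043, 14.445, 0.398); state += dt/6·(k1+2k2+2k3+k4)
t=0.005: state=(3.277, 2.673, 3.042)
t=0.010: state=(3.249, 2.744, 3.044)
t=0.015: state=(3.227, 2.815, 3.047)
continuing one RK4 step at a time; state shown every 40 steps (Δt=0.2):
t=0.200: state=(4.203, 5.234, 3.993)
t=0.400: state=(6.138, 6.696, 7.503)
t=0.600: state=(5.587, 4.633, 9.750)
t=0.800: state=(3.724, 3.061, 8.160)
t=1.000: state=(3.146, 3.187, 6.245)
t=1.200: state=(3.689, 4.148, 5.513)
t=1.400: state=(4.750, 5.263, 6.336)
t=1.600: state=(5.318, 5.296, 7.945)
t=1.800: state=(4.751, 4.316, 8.323)
t=2.000: state=(4.025, 3.801, 7.441)
t=2.200: state=(3.921, 4.027, 6.628)
t=2.400: state=(4.329, 4.591, 6.571)
t=2.600: state=(4.779, 4.920, 7.197)
t=2.800: state=(4.795, 4.678, 7.742)
t=3.000: state=(4.453, 4.274, 7.627)
t=3.200: state=(4.218, 4.177, 7.174)
t=3.400: state=(4.286, 4.381, 6.922)
t=3.600: state=(4.514, 4.623, 7.063)
t=3.800: state=(4.642, 4.650, 7.374)
t=4.000: state=(4.557, 4.479, 7.493)
t=4.085: state=(4.488, 4.405, 7.453)
largest grid value and its neighbours: y(0.380)=6.71264, y(0.385)=6.71296, y(0.390)=6.71031
parabola through these three points peaks at t≈0.383 with y≈6.71319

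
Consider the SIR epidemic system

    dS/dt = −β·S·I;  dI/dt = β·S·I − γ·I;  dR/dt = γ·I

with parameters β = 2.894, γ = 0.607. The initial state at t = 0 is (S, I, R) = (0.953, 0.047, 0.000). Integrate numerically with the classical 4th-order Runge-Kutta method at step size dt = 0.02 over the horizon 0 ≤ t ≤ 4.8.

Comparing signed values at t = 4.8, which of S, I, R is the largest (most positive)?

largest component: R

t=0.000: state=(0.953, 0.047, 0.000)
step 1 (dt=0.02): k1=(-0.130, 0.101, 0.029), k2=(-0.132, 0.103, 0.029), k3=(-0.132, 0.103, 0.029), k4=(-0.135, 0.105, 0.030); state += dt/6·(k1+2k2+2k3+k4)
t=0.020: state=(0.950, 0.049, 0.001)
t=0.040: state=(0.948, 0.051, 0.001)
t=0.060: state=(0.945, 0.053, 0.002)
continuing one RK4 step at a time; state shown every 10 steps (Δt=0.2):
t=0.200: state=(0.921, 0.072, 0.007)
t=0.400: state=(0.875, 0.107, 0.018)
t=0.600: state=(0.812, 0.154, 0.034)
t=0.800: state=(0.730, 0.214, 0.056)
t=1.000: state=(0.633, 0.281, 0.086)
t=1.200: state=(0.528, 0.348, 0.124)
t=1.400: state=(0.424, 0.406, 0.170)
t=1.600: state=(0.331, 0.447, 0.222)
t=1.800: state=(0.253, 0.469, 0.278)
t=2.000: state=(0.193, 0.472, 0.335)
t=2.200: state=(0.147, 0.461, 0.392)
t=2.400: state=(0.113, 0.440, 0.447)
t=2.600: state=(0.089, 0.413, 0.498)
t=2.800: state=(0.070, 0.383, 0.547)
t=3.000: state=(0.057, 0.352, 0.591)
t=3.200: state=(0.047, 0.321, 0.632)
t=3.400: state=(0.039, 0.291, 0.669)
t=3.600: state=(0.033, 0.264, 0.703)
t=3.800: state=(0.029, 0.238, 0.733)
t=4.000: state=(0.025, 0.214, 0.761)
t=4.200: state=(0.023, 0.192, 0.785)
t=4.400: state=(0.020, 0.172, 0.808)
t=4.600: state=(0.018, 0.154, 0.827)
t=4.800: state=(0.017, 0.138, 0.845)
compare at T: S=0.017, I=0.138, R=0.845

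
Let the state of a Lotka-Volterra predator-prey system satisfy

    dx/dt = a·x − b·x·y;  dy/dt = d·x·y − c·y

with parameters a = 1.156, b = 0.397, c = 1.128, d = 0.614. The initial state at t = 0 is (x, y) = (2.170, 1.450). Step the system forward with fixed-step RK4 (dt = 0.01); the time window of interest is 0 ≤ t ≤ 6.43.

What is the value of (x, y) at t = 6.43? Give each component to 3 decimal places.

t=0.000: state=(2.170, 1.450)
step 1 (dt=0.01): k1=(1.259, 0.296), k2=(1.262, 0.302), k3=(1.262, 0.302), k4=(1.264, 0.308); state += dt/6·(k1+2k2+2k3+k4)
t=0.010: state=(2.183, 1.453)
t=0.020: state=(2.195, 1.456)
t=0.030: state=(2.208, 1.459)
continuing one RK4 step at a time; state shown every 25 steps (Δt=0.25):
t=0.250: state=(2.496, 1.564)
t=0.500: state=(2.826, 1.776)
t=0.750: state=(3.115, 2.115)
t=1.000: state=(3.293, 2.614)
t=1.250: state=(3.286, 3.276)
t=1.500: state=(3.054, 4.031)
t=1.750: state=(2.638, 4.714)
t=2.000: state=(2.154, 5.137)
t=2.250: state=(1.716, 5.209)
t=2.500: state=(1.379, 4.976)
t=2.750: state=(1.147, 4.550)
t=3.000: state=(0.999, 4.043)
t=3.250: state=(0.916, 3.530)
t=3.500: state=(0.883, 3.055)
t=3.750: state=(0.889, 2.638)
t=4.000: state=(0.930, 2.287)
t=4.250: state=(1.004, 2.000)
t=4.500: state=(1.112, 1.774)
t=4.750: state=(1.256, 1.604)
t=5.000: state=(1.439, 1.487)
t=5.250: state=(1.664, 1.423)
t=5.500: state=(1.931, 1.413)
t=5.750: state=(2.235, 1.467)
t=6.000: state=(2.565, 1.599)
t=6.250: state=(2.891, 1.834)
t=6.430: state=(3.096, 2.085)

(x, y) = (3.096, 2.085)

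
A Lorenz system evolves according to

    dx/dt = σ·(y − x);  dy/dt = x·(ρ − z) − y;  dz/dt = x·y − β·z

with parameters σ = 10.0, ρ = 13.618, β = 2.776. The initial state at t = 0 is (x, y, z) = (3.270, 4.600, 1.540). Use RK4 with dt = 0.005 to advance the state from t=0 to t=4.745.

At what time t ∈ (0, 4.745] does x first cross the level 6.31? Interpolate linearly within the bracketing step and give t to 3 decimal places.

t=0.000: state=(3.270, 4.600, 1.540)
step 1 (dt=0.005): k1=(13.300, 34.895, 10.767), k2=(13.840, 35.121, 11.133), k3=(13.832, 35.133, 11.139), k4=(14.365, 35.369, 11.517); state += dt/6·(k1+2k2+2k3+k4)
t=0.005: state=(3.339, 4.776, 1.596)
t=0.010: state=(3.414, 4.954, 1.655)
t=0.015: state=(3.493, 5.135, 1.719)
t=0.120: state=(6.202, 9.606, 4.577)
next step: t=0.125: state=(6.374, 9.838, 4.818) — x has crossed 6.31
linear interpolation between t=0.120 (6.20243) and t=0.125 (6.37414) → t≈0.123

t = 0.123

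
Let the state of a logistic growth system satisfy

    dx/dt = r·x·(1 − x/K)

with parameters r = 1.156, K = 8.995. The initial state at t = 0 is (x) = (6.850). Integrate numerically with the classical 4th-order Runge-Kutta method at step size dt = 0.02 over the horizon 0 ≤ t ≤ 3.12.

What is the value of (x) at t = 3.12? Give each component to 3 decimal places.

(x) = (8.919)

t=0.000: state=(6.850)
step 1 (dt=0.02): k1=(1.888), k2=(1.877), k3=(1.877), k4=(1.865); state += dt/6·(k1+2k2+2k3+k4)
t=0.020: state=(6.888)
t=0.040: state=(6.925)
t=0.060: state=(6.961)
continuing one RK4 step at a time; state shown every 10 steps (Δt=0.2):
t=0.200: state=(7.205)
t=0.400: state=(7.513)
t=0.600: state=(7.778)
t=0.800: state=(8.001)
t=1.000: state=(8.188)
t=1.200: state=(8.343)
t=1.400: state=(8.469)
t=1.600: state=(8.573)
t=1.800: state=(8.657)
t=2.000: state=(8.724)
t=2.200: state=(8.779)
t=2.400: state=(8.823)
t=2.600: state=(8.858)
t=2.800: state=(8.886)
t=3.000: state=(8.908)
t=3.120: state=(8.919)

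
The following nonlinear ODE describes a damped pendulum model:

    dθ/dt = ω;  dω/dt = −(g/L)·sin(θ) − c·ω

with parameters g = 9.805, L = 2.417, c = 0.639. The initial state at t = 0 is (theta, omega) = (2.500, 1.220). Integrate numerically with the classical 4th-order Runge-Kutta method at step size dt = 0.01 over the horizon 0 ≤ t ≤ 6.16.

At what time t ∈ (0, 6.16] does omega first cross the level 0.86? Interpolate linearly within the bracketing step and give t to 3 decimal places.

t=0.000: state=(2.500, 1.220)
step 1 (dt=0.01): k1=(1.220, -3.207), k2=(1.204, -3.177), k3=(1.204, -3.178), k4=(1.188, -3.148); state += dt/6·(k1+2k2+2k3+k4)
t=0.010: state=(2.512, 1.188)
t=0.020: state=(2.524, 1.157)
t=0.030: state=(2.535, 1.126)
t=0.120: state=(2.625, 0.875)
next step: t=0.130: state=(2.634, 0.850) — omega has crossed 0.86
linear interpolation between t=0.120 (0.87532) and t=0.130 (0.84992) → t≈0.126

t = 0.126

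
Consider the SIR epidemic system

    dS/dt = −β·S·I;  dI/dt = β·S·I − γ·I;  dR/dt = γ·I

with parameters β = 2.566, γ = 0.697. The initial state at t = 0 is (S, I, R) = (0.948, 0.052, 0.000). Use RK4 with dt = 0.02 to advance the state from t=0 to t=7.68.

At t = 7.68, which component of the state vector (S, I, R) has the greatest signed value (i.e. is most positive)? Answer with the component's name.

largest component: R

t=0.000: state=(0.948, 0.052, 0.000)
step 1 (dt=0.02): k1=(-0.126, 0.090, 0.036), k2=(-0.129, 0.092, 0.037), k3=(-0.129, 0.092, 0.037), k4=(-0.131, 0.093, 0.038); state += dt/6·(k1+2k2+2k3+k4)
t=0.020: state=(0.945, 0.054, 0.001)
t=0.040: state=(0.943, 0.056, 0.002)
t=0.060: state=(0.940, 0.058, 0.002)
continuing one RK4 step at a time; state shown every 25 steps (Δt=0.5):
t=0.500: state=(0.854, 0.117, 0.028)
t=1.000: state=(0.688, 0.225, 0.087)
t=1.500: state=(0.479, 0.336, 0.185)
t=2.000: state=(0.299, 0.388, 0.314)
t=2.500: state=(0.183, 0.370, 0.447)
t=3.000: state=(0.117, 0.315, 0.567)
t=3.500: state=(0.082, 0.252, 0.666)
t=4.000: state=(0.061, 0.195, 0.744)
t=4.500: state=(0.049, 0.148, 0.803)
t=5.000: state=(0.042, 0.110, 0.848)
t=5.500: state=(0.037, 0.082, 0.881)
t=6.000: state=(0.034, 0.060, 0.906)
t=6.500: state=(0.032, 0.045, 0.924)
t=7.000: state=(0.030, 0.033, 0.937)
t=7.500: state=(0.029, 0.024, 0.947)
t=7.680: state=(0.029, 0.021, 0.950)
compare at T: S=0.029, I=0.021, R=0.950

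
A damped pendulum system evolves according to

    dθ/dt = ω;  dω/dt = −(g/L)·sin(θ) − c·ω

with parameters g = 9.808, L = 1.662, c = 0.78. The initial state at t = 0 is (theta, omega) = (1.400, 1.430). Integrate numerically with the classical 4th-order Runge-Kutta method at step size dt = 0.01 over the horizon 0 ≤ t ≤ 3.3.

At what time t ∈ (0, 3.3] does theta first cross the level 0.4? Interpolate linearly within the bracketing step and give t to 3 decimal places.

t=0.000: state=(1.400, 1.430)
step 1 (dt=0.01): k1=(1.430, -6.931), k2=(1.395, -6.911), k3=(1.395, -6.911), k4=(1.361, -6.890); state += dt/6·(k1+2k2+2k3+k4)
t=0.010: state=(1.414, 1.361)
t=0.020: state=(1.427, 1.292)
t=0.030: state=(1.440, 1.224)
continuing one RK4 step at a time; state shown every 20 steps (Δt=0.2):
t=0.200: state=(1.553, 0.134)
t=0.400: state=(1.466, -0.976)
t=0.600: state=(1.175, -1.893)
t=0.800: state=(0.729, -2.506)
t=0.920: state=(0.418, -2.646)
next step: t=0.930: state=(0.391, -2.649) — theta has crossed 0.4
linear interpolation between t=0.920 (0.41780) and t=0.930 (0.39132) → t≈0.927

t = 0.927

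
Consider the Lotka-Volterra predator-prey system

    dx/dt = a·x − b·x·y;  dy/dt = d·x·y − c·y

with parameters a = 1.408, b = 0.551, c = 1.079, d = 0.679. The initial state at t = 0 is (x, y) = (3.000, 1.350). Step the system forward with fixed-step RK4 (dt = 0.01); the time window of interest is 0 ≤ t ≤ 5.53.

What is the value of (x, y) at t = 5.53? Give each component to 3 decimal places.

(x, y) = (3.145, 1.455)

t=0.000: state=(3.000, 1.350)
step 1 (dt=0.01): k1=(1.992, 1.293), k2=(1.988, 1.309), k3=(1.988, 1.309), k4=(1.984, 1.324); state += dt/6·(k1+2k2+2k3+k4)
t=0.010: state=(3.020, 1.363)
t=0.020: state=(3.040, 1.376)
t=0.030: state=(3.059, 1.390)
continuing one RK4 step at a time; state shown every 20 steps (Δt=0.2):
t=0.200: state=(3.369, 1.678)
t=0.400: state=(3.617, 2.177)
t=0.600: state=(3.634, 2.880)
t=0.800: state=(3.347, 3.742)
t=1.000: state=(2.799, 4.588)
t=1.200: state=(2.159, 5.177)
t=1.400: state=(1.594, 5.375)
t=1.600: state=(1.175, 5.219)
t=1.800: state=(0.894, 4.833)
t=2.000: state=(0.714, 4.340)
t=2.200: state=(0.604, 3.823)
t=2.400: state=(0.540, 3.328)
t=2.600: state=(0.508, 2.879)
t=2.800: state=(0.501, 2.484)
t=3.000: state=(0.515, 2.145)
t=3.200: state=(0.548, 1.857)
t=3.400: state=(0.600, 1.618)
t=3.600: state=(0.673, 1.421)
t=3.800: state=(0.769, 1.263)
t=4.000: state=(0.893, 1.139)
t=4.200: state=(1.050, 1.047)
t=4.400: state=(1.244, 0.985)
t=4.600: state=(1.482, 0.955)
t=4.800: state=(1.768, 0.959)
t=5.000: state=(2.104, 1.005)
t=5.200: state=(2.484, 1.105)
t=5.400: state=(2.888, 1.283)
t=5.530: state=(3.145, 1.455)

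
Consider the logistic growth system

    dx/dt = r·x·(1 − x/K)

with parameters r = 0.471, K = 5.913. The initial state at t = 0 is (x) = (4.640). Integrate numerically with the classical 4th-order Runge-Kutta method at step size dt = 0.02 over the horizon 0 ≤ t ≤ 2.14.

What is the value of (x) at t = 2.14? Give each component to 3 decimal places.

(x) = (5.375)

t=0.000: state=(4.640)
step 1 (dt=0.02): k1=(0.470), k2=(0.469), k3=(0.469), k4=(0.468); state += dt/6·(k1+2k2+2k3+k4)
t=0.020: state=(4.649)
t=0.040: state=(4.659)
t=0.060: state=(4.668)
continuing one RK4 step at a time; state shown every 5 steps (Δt=0.1):
t=0.100: state=(4.686)
t=0.200: state=(4.732)
t=0.300: state=(4.775)
t=0.400: state=(4.818)
t=0.500: state=(4.860)
t=0.600: state=(4.900)
t=0.700: state=(4.939)
t=0.800: state=(4.976)
t=0.900: state=(5.013)
t=1.000: state=(5.048)
t=1.100: state=(5.082)
t=1.200: state=(5.115)
t=1.300: state=(5.147)
t=1.400: state=(5.178)
t=1.500: state=(5.208)
t=1.600: state=(5.237)
t=1.700: state=(5.264)
t=1.800: state=(5.291)
t=1.900: state=(5.317)
t=2.000: state=(5.342)
t=2.100: state=(5.366)
t=2.140: state=(5.375)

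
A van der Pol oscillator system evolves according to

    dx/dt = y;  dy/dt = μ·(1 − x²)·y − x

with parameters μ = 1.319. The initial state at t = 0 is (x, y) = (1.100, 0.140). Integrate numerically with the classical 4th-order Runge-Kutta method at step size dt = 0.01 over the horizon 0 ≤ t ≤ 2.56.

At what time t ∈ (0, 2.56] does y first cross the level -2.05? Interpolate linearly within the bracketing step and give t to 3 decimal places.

t = 1.565

t=0.000: state=(1.100, 0.140)
step 1 (dt=0.01): k1=(0.140, -1.139), k2=(0.134, -1.138), k3=(0.134, -1.138), k4=(0.129, -1.137); state += dt/6·(k1+2k2+2k3+k4)
t=0.010: state=(1.101, 0.129)
t=0.020: state=(1.103, 0.117)
t=0.030: state=(1.104, 0.106)
continuing one RK4 step at a time; state shown every 10 steps (Δt=0.1):
t=0.100: state=(1.108, 0.027)
t=0.200: state=(1.106, -0.083)
t=0.300: state=(1.092, -0.189)
t=0.400: state=(1.068, -0.292)
t=0.500: state=(1.034, -0.392)
t=0.600: state=(0.989, -0.492)
t=0.700: state=(0.935, -0.594)
t=0.800: state=(0.870, -0.700)
t=0.900: state=(0.795, -0.814)
t=1.000: state=(0.707, -0.939)
t=1.100: state=(0.606, -1.081)
t=1.200: state=(0.490, -1.242)
t=1.300: state=(0.357, -1.429)
t=1.400: state=(0.204, -1.643)
t=1.500: state=(0.028, -1.884)
t=1.560: state=(-0.090, -2.036)
next step: t=1.570: state=(-0.110, -2.062) — y has crossed -2.05
linear interpolation between t=1.560 (-2.03647) and t=1.570 (-2.06222) → t≈1.565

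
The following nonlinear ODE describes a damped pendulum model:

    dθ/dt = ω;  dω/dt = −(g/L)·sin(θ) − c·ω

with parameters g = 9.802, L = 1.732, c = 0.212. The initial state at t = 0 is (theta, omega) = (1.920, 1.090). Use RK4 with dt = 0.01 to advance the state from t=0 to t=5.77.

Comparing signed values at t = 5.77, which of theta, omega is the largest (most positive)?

t=0.000: state=(1.920, 1.090)
step 1 (dt=0.01): k1=(1.090, -5.549), k2=(1.062, -5.532), k3=(1.062, -5.533), k4=(1.035, -5.516); state += dt/6·(k1+2k2+2k3+k4)
t=0.010: state=(1.931, 1.035)
t=0.020: state=(1.941, 0.980)
t=0.030: state=(1.950, 0.925)
continuing one RK4 step at a time; state shown every 20 steps (Δt=0.2):
t=0.200: state=(2.031, 0.035)
t=0.400: state=(1.937, -0.974)
t=0.600: state=(1.639, -2.008)
t=0.800: state=(1.136, -3.005)
t=1.000: state=(0.459, -3.665)
t=1.200: state=(-0.281, -3.605)
t=1.400: state=(-0.933, -2.820)
t=1.600: state=(-1.387, -1.687)
t=1.800: state=(-1.606, -0.513)
t=2.000: state=(-1.595, 0.615)
t=2.200: state=(-1.363, 1.692)
t=2.400: state=(-0.927, 2.630)
t=2.600: state=(-0.338, 3.172)
t=2.800: state=(0.297, 3.058)
t=3.000: state=(0.844, 2.327)
t=3.200: state=(1.207, 1.277)
t=3.400: state=(1.350, 0.158)
t=3.600: state=(1.273, -0.924)
t=3.800: state=(0.988, -1.892)
t=4.000: state=(0.534, -2.579)
t=4.200: state=(-0.009, -2.757)
t=4.400: state=(-0.528, -2.343)
t=4.600: state=(-0.918, -1.504)
t=4.800: state=(-1.118, -0.490)
t=5.000: state=(-1.113, 0.534)
t=5.200: state=(-0.911, 1.459)
t=5.400: state=(-0.546, 2.140)
t=5.600: state=(-0.084, 2.394)
t=5.770: state=(0.312, 2.199)
compare at T: theta=0.312, omega=2.199

largest component: omega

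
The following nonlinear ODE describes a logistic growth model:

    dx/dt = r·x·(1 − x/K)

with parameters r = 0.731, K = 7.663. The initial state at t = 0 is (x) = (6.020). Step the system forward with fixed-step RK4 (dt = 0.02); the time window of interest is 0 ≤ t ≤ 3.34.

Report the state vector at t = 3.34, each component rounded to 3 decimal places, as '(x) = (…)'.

t=0.000: state=(6.020)
step 1 (dt=0.02): k1=(0.944), k2=(0.940), k3=(0.940), k4=(0.936); state += dt/6·(k1+2k2+2k3+k4)
t=0.020: state=(6.039)
t=0.040: state=(6.057)
t=0.060: state=(6.076)
continuing one RK4 step at a time; state shown every 10 steps (Δt=0.2):
t=0.200: state=(6.201)
t=0.400: state=(6.366)
t=0.600: state=(6.516)
t=0.800: state=(6.651)
t=1.000: state=(6.773)
t=1.200: state=(6.882)
t=1.400: state=(6.979)
t=1.600: state=(7.064)
t=1.800: state=(7.140)
t=2.000: state=(7.207)
t=2.200: state=(7.266)
t=2.400: state=(7.317)
t=2.600: state=(7.363)
t=2.800: state=(7.402)
t=3.000: state=(7.437)
t=3.200: state=(7.467)
t=3.340: state=(7.485)

(x) = (7.485)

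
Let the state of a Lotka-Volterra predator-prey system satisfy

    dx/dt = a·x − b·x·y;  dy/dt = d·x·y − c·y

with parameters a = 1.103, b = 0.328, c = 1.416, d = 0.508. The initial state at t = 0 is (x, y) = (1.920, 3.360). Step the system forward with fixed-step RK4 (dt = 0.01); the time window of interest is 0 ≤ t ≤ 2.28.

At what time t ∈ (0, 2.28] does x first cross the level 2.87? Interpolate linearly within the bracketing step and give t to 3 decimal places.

t = 1.554

t=0.000: state=(1.920, 3.360)
step 1 (dt=0.01): k1=(0.002, -1.481), k2=(0.006, -1.477), k3=(0.006, -1.477), k4=(0.011, -1.474); state += dt/6·(k1+2k2+2k3+k4)
t=0.010: state=(1.920, 3.345)
t=0.020: state=(1.920, 3.331)
t=0.030: state=(1.920, 3.316)
continuing one RK4 step at a time; state shown every 10 steps (Δt=0.1):
t=0.100: state=(1.925, 3.215)
t=0.200: state=(1.938, 3.079)
t=0.300: state=(1.961, 2.950)
t=0.400: state=(1.991, 2.831)
t=0.500: state=(2.030, 2.721)
t=0.600: state=(2.077, 2.622)
t=0.700: state=(2.131, 2.532)
t=0.800: state=(2.193, 2.453)
t=0.900: state=(2.262, 2.384)
t=1.000: state=(2.338, 2.326)
t=1.100: state=(2.421, 2.278)
t=1.200: state=(2.510, 2.241)
t=1.300: state=(2.606, 2.215)
t=1.400: state=(2.706, 2.200)
t=1.500: state=(2.812, 2.197)
t=1.550: state=(2.866, 2.200)
next step: t=1.560: state=(2.877, 2.201) — x has crossed 2.87
linear interpolation between t=1.550 (2.86590) and t=1.560 (2.87685) → t≈1.554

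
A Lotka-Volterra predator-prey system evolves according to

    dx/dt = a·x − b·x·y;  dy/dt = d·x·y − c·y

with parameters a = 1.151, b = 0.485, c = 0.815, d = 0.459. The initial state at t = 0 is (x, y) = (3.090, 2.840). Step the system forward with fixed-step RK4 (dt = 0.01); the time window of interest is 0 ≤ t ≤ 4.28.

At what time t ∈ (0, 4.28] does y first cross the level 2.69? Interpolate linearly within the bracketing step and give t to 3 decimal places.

t=0.000: state=(3.090, 2.840)
step 1 (dt=0.01): k1=(-0.700, 1.713), k2=(-0.712, 1.714), k3=(-0.712, 1.714), k4=(-0.724, 1.714); state += dt/6·(k1+2k2+2k3+k4)
t=0.010: state=(3.083, 2.857)
t=0.020: state=(3.076, 2.874)
t=0.030: state=(3.068, 2.891)
continuing one RK4 step at a time; state shown every 20 steps (Δt=0.2):
t=0.200: state=(2.905, 3.179)
t=0.400: state=(2.645, 3.486)
t=0.600: state=(2.346, 3.725)
t=0.800: state=(2.041, 3.870)
t=1.000: state=(1.760, 3.914)
t=1.200: state=(1.518, 3.864)
t=1.400: state=(1.321, 3.739)
t=1.600: state=(1.167, 3.560)
t=1.800: state=(1.051, 3.347)
t=2.000: state=(0.967, 3.119)
t=2.200: state=(0.909, 2.888)
t=2.370: state=(0.878, 2.696)
next step: t=2.380: state=(0.877, 2.684) — y has crossed 2.69
linear interpolation between t=2.370 (2.69553) and t=2.380 (2.68444) → t≈2.375

t = 2.375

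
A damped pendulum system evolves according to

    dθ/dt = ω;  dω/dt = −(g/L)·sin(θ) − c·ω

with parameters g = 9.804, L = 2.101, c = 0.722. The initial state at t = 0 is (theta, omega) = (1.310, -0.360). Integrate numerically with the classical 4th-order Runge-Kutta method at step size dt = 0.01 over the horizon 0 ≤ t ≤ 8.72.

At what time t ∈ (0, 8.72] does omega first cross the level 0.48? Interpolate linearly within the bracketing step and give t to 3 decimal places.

t = 1.688

t=0.000: state=(1.310, -0.360)
step 1 (dt=0.01): k1=(-0.360, -4.249), k2=(-0.381, -4.231), k3=(-0.381, -4.231), k4=(-0.402, -4.213); state += dt/6·(k1+2k2+2k3+k4)
t=0.010: state=(1.306, -0.402)
t=0.020: state=(1.302, -0.444)
t=0.030: state=(1.297, -0.486)
continuing one RK4 step at a time; state shown every 50 steps (Δt=0.5):
t=0.500: state=(0.686, -1.915)
t=1.000: state=(-0.287, -1.628)
t=1.500: state=(-0.722, -0.063)
t=1.680: state=(-0.685, 0.459)
next step: t=1.690: state=(-0.680, 0.485) — omega has crossed 0.48
linear interpolation between t=1.680 (0.45884) and t=1.690 (0.48487) → t≈1.688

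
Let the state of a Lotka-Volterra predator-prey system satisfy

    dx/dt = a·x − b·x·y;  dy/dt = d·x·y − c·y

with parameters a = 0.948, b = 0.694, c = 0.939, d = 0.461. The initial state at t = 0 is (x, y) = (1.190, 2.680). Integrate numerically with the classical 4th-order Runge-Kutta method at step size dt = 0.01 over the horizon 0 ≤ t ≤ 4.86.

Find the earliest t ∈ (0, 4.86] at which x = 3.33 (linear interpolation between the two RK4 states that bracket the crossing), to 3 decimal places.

t=0.000: state=(1.190, 2.680)
step 1 (dt=0.01): k1=(-1.085, -1.046), k2=(-1.076, -1.051), k3=(-1.076, -1.051), k4=(-1.067, -1.055); state += dt/6·(k1+2k2+2k3+k4)
t=0.010: state=(1.179, 2.669)
t=0.020: state=(1.169, 2.659)
t=0.030: state=(1.158, 2.648)
continuing one RK4 step at a time; state shown every 20 steps (Δt=0.2):
t=0.200: state=(1.007, 2.457)
t=0.400: state=(0.880, 2.220)
t=0.600: state=(0.794, 1.987)
t=0.800: state=(0.740, 1.767)
t=1.000: state=(0.710, 1.566)
t=1.200: state=(0.699, 1.384)
t=1.400: state=(0.706, 1.224)
t=1.600: state=(0.727, 1.084)
t=1.800: state=(0.762, 0.962)
t=2.000: state=(0.812, 0.857)
t=2.200: state=(0.878, 0.768)
t=2.400: state=(0.959, 0.692)
t=2.600: state=(1.057, 0.630)
t=2.800: state=(1.175, 0.578)
t=3.000: state=(1.315, 0.538)
t=3.200: state=(1.479, 0.507)
t=3.400: state=(1.669, 0.485)
t=3.600: state=(1.887, 0.474)
t=3.800: state=(2.137, 0.473)
t=4.000: state=(2.417, 0.483)
t=4.200: state=(2.728, 0.507)
t=4.400: state=(3.065, 0.549)
t=4.540: state=(3.312, 0.592)
next step: t=4.550: state=(3.330, 0.595) — x has crossed 3.33
linear interpolation between t=4.540 (3.31219) and t=4.550 (3.33000) → t≈4.550

t = 4.550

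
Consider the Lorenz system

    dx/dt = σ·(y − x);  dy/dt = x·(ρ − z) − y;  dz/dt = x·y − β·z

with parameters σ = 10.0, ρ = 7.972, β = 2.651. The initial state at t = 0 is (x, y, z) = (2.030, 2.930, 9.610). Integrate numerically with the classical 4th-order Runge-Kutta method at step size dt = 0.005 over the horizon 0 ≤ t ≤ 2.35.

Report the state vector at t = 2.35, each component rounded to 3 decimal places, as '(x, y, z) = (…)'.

(x, y, z) = (4.367, 4.134, 7.517)

t=0.000: state=(2.030, 2.930, 9.610)
step 1 (dt=0.005): k1=(9.000, -6.255, -19.528), k2=(8.619, -6.176, -19.365), k3=(8.630, -6.176, -19.368), k4=(8.260, -6.094, -19.209); state += dt/6·(k1+2k2+2k3+k4)
t=0.005: state=(2.073, 2.899, 9.513)
t=0.010: state=(2.113, 2.869, 9.418)
t=0.015: state=(2.149, 2.840, 9.324)
continuing one RK4 step at a time; state shown every 20 steps (Δt=0.1):
t=0.100: state=(2.418, 2.495, 7.910)
t=0.200: state=(2.428, 2.434, 6.588)
t=0.300: state=(2.499, 2.650, 5.598)
t=0.400: state=(2.741, 3.077, 4.950)
t=0.500: state=(3.167, 3.680, 4.674)
t=0.600: state=(3.753, 4.400, 4.821)
t=0.700: state=(4.426, 5.101, 5.423)
t=0.800: state=(5.038, 5.548, 6.405)
t=0.900: state=(5.378, 5.520, 7.484)
t=1.000: state=(5.305, 5.027, 8.240)
t=1.100: state=(4.880, 4.350, 8.419)
t=1.200: state=(4.330, 3.798, 8.092)
t=1.300: state=(3.870, 3.499, 7.505)
t=1.400: state=(3.604, 3.443, 6.883)
t=1.500: state=(3.543, 3.576, 6.373)
t=1.600: state=(3.657, 3.843, 6.058)
t=1.700: state=(3.899, 4.186, 5.981)
t=1.800: state=(4.209, 4.530, 6.146)
t=1.900: state=(4.513, 4.786, 6.511)
t=2.000: state=(4.727, 4.872, 6.969)
t=2.100: state=(4.789, 4.766, 7.372)
t=2.200: state=(4.690, 4.525, 7.594)
t=2.300: state=(4.484, 4.252, 7.591)
t=2.350: state=(4.367, 4.134, 7.517)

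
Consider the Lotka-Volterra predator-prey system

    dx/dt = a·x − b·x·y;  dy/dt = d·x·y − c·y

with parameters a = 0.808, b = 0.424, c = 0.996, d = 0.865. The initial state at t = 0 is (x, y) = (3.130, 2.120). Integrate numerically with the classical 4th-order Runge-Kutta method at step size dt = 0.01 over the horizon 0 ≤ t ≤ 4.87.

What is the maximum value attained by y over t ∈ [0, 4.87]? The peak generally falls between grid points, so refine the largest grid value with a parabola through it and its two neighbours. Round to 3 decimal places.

t=0.000: state=(3.130, 2.120)
step 1 (dt=0.01): k1=(-0.284, 3.628), k2=(-0.308, 3.657), k3=(-0.309, 3.657), k4=(-0.333, 3.685); state += dt/6·(k1+2k2+2k3+k4)
t=0.010: state=(3.127, 2.157)
t=0.020: state=(3.123, 2.194)
t=0.030: state=(3.119, 2.231)
continuing one RK4 step at a time; state shown every 20 steps (Δt=0.2):
t=0.200: state=(2.971, 2.953)
t=0.400: state=(2.609, 3.932)
t=0.600: state=(2.110, 4.852)
t=0.800: state=(1.597, 5.475)
t=1.000: state=(1.166, 5.688)
t=1.200: state=(0.849, 5.539)
t=1.400: state=(0.634, 5.153)
t=1.600: state=(0.491, 4.650)
t=1.800: state=(0.398, 4.113)
t=2.000: state=(0.338, 3.590)
t=2.200: state=(0.299, 3.107)
t=2.400: state=(0.275, 2.675)
t=2.600: state=(0.262, 2.296)
t=2.800: state=(0.257, 1.967)
t=3.000: state=(0.259, 1.686)
t=3.200: state=(0.267, 1.445)
t=3.400: state=(0.280, 1.241)
t=3.600: state=(0.298, 1.069)
t=3.800: state=(0.322, 0.924)
t=4.000: state=(0.352, 0.803)
t=4.200: state=(0.388, 0.701)
t=4.400: state=(0.431, 0.617)
t=4.600: state=(0.483, 0.547)
t=4.800: state=(0.543, 0.489)
t=4.870: state=(0.566, 0.472)
largest grid value and its neighbours: y(1.000)=5.68792, y(1.010)=5.68816, y(1.020)=5.68750
parabola through these three points peaks at t≈1.008 with y≈5.68819

max y = 5.688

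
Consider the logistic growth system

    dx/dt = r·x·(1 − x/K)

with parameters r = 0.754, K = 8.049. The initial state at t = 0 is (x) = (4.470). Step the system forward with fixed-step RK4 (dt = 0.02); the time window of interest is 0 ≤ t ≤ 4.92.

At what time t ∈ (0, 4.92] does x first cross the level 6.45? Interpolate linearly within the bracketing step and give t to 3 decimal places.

t=0.000: state=(4.470)
step 1 (dt=0.02): k1=(1.499), k2=(1.497), k3=(1.497), k4=(1.496); state += dt/6·(k1+2k2+2k3+k4)
t=0.020: state=(4.500)
t=0.040: state=(4.530)
t=0.060: state=(4.560)
continuing one RK4 step at a time; state shown every 10 steps (Δt=0.2):
t=0.200: state=(4.767)
t=0.400: state=(5.055)
t=0.600: state=(5.333)
t=0.800: state=(5.597)
t=1.000: state=(5.847)
t=1.200: state=(6.079)
t=1.400: state=(6.295)
t=1.540: state=(6.436)
next step: t=1.560: state=(6.455) — x has crossed 6.45
linear interpolation between t=1.540 (6.43555) and t=1.560 (6.45492) → t≈1.555

t = 1.555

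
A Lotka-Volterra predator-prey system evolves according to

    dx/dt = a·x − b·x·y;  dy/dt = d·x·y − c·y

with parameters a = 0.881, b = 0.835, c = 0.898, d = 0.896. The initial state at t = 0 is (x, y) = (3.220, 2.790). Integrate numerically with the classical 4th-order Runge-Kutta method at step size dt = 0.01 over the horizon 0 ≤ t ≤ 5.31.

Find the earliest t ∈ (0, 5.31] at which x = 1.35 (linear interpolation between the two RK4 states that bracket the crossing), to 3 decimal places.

t = 0.393

t=0.000: state=(3.220, 2.790)
step 1 (dt=0.01): k1=(-4.665, 5.544), k2=(-4.705, 5.540), k3=(-4.705, 5.540), k4=(-4.743, 5.534); state += dt/6·(k1+2k2+2k3+k4)
t=0.010: state=(3.173, 2.845)
t=0.020: state=(3.125, 2.901)
t=0.030: state=(3.077, 2.956)
continuing one RK4 step at a time; state shown every 20 steps (Δt=0.2):
t=0.200: state=(2.207, 3.796)
t=0.390: state=(1.361, 4.320)
next step: t=0.400: state=(1.324, 4.333) — x has crossed 1.35
linear interpolation between t=0.390 (1.36117) and t=0.400 (1.32449) → t≈0.393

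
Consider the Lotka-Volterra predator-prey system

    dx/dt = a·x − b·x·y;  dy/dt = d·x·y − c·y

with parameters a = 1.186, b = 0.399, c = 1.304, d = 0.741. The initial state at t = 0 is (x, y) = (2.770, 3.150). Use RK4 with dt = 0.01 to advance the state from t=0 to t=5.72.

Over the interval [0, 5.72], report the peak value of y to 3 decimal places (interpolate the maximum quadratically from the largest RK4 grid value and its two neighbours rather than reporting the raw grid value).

t=0.000: state=(2.770, 3.150)
step 1 (dt=0.01): k1=(-0.196, 2.358), k2=(-0.209, 2.365), k3=(-0.209, 2.364), k4=(-0.222, 2.371); state += dt/6·(k1+2k2+2k3+k4)
t=0.010: state=(2.768, 3.174)
t=0.020: state=(2.766, 3.197)
t=0.030: state=(2.763, 3.221)
continuing one RK4 step at a time; state shown every 20 steps (Δt=0.2):
t=0.200: state=(2.679, 3.639)
t=0.400: state=(2.491, 4.116)
t=0.600: state=(2.237, 4.505)
t=0.800: state=(1.959, 4.736)
t=1.000: state=(1.697, 4.782)
t=1.200: state=(1.474, 4.658)
t=1.400: state=(1.301, 4.405)
t=1.600: state=(1.175, 4.075)
t=1.800: state=(1.092, 3.712)
t=2.000: state=(1.044, 3.349)
t=2.200: state=(1.028, 3.007)
t=2.400: state=(1.038, 2.699)
t=2.600: state=(1.072, 2.431)
t=2.800: state=(1.130, 2.204)
t=3.000: state=(1.211, 2.019)
t=3.200: state=(1.314, 1.875)
t=3.400: state=(1.441, 1.772)
t=3.600: state=(1.590, 1.708)
t=3.800: state=(1.761, 1.687)
t=4.000: state=(1.950, 1.710)
t=4.200: state=(2.151, 1.786)
t=4.400: state=(2.353, 1.921)
t=4.600: state=(2.540, 2.127)
t=4.800: state=(2.687, 2.416)
t=5.000: state=(2.769, 2.791)
t=5.200: state=(2.760, 3.243)
t=5.400: state=(2.649, 3.736)
t=5.600: state=(2.445, 4.202)
t=5.720: state=(2.292, 4.436)
largest grid value and its neighbours: y(0.940)=4.78800, y(0.950)=4.78820, y(0.960)=4.78795
parabola through these three points peaks at t≈0.949 with y≈4.78820

max y = 4.788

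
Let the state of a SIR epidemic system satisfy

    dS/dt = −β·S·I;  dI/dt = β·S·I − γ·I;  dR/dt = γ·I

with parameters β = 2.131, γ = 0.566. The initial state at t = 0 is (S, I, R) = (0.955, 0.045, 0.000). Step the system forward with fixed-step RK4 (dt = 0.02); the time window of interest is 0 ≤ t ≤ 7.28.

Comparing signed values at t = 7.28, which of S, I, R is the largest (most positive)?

t=0.000: state=(0.955, 0.045, 0.000)
step 1 (dt=0.02): k1=(-0.092, 0.066, 0.025), k2=(-0.093, 0.067, 0.026), k3=(-0.093, 0.067, 0.026), k4=(-0.094, 0.068, 0.026); state += dt/6·(k1+2k2+2k3+k4)
t=0.020: state=(0.953, 0.046, 0.001)
t=0.040: state=(0.951, 0.048, 0.001)
t=0.060: state=(0.949, 0.049, 0.002)
continuing one RK4 step at a time; state shown every 25 steps (Δt=0.5):
t=0.500: state=(0.890, 0.091, 0.019)
t=1.000: state=(0.778, 0.168, 0.054)
t=1.500: state=(0.618, 0.266, 0.116)
t=2.000: state=(0.443, 0.353, 0.204)
t=2.500: state=(0.296, 0.393, 0.311)
t=3.000: state=(0.195, 0.383, 0.422)
t=3.500: state=(0.132, 0.343, 0.525)
t=4.000: state=(0.094, 0.291, 0.615)
t=4.500: state=(0.071, 0.239, 0.690)
t=5.000: state=(0.057, 0.193, 0.751)
t=5.500: state=(0.047, 0.154, 0.799)
t=6.000: state=(0.041, 0.121, 0.838)
t=6.500: state=(0.036, 0.095, 0.869)
t=7.000: state=(0.033, 0.074, 0.892)
t=7.280: state=(0.032, 0.065, 0.903)
compare at T: S=0.032, I=0.065, R=0.903

largest component: R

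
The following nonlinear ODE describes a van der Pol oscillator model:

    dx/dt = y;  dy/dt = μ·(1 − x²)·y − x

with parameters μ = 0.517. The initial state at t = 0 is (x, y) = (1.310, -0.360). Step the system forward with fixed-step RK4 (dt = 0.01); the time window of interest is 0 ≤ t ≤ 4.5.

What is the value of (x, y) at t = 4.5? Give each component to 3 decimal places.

t=0.000: state=(1.310, -0.360)
step 1 (dt=0.01): k1=(-0.360, -1.177), k2=(-0.366, -1.174), k3=(-0.366, -1.174), k4=(-0.372, -1.171); state += dt/6·(k1+2k2+2k3+k4)
t=0.010: state=(1.306, -0.372)
t=0.020: state=(1.303, -0.383)
t=0.030: state=(1.299, -0.395)
continuing one RK4 step at a time; state shown every 20 steps (Δt=0.2):
t=0.200: state=(1.215, -0.584)
t=0.400: state=(1.077, -0.792)
t=0.600: state=(0.899, -0.992)
t=0.800: state=(0.681, -1.192)
t=1.000: state=(0.422, -1.396)
t=1.200: state=(0.123, -1.593)
t=1.400: state=(-0.213, -1.756)
t=1.600: state=(-0.574, -1.833)
t=1.800: state=(-0.936, -1.761)
t=2.000: state=(-1.266, -1.502)
t=2.200: state=(-1.527, -1.092)
t=2.400: state=(-1.699, -0.626)
t=2.600: state=(-1.779, -0.192)
t=2.800: state=(-1.781, 0.167)
t=3.000: state=(-1.718, 0.451)
t=3.200: state=(-1.604, 0.680)
t=3.400: state=(-1.448, 0.878)
t=3.600: state=(-1.253, 1.066)
t=3.800: state=(-1.021, 1.258)
t=4.000: state=(-0.749, 1.466)
t=4.200: state=(-0.434, 1.689)
t=4.400: state=(-0.073, 1.913)
t=4.500: state=(0.123, 2.012)

(x, y) = (0.123, 2.012)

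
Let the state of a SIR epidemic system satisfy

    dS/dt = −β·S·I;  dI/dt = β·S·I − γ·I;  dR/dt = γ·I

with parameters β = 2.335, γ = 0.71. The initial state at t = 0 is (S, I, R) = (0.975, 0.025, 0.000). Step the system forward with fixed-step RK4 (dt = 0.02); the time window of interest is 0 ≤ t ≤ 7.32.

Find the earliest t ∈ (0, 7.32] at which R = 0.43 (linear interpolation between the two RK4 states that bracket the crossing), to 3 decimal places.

t=0.000: state=(0.975, 0.025, 0.000)
step 1 (dt=0.02): k1=(-0.057, 0.039, 0.018), k2=(-0.058, 0.040, 0.018), k3=(-0.058, 0.040, 0.018), k4=(-0.059, 0.040, 0.018); state += dt/6·(k1+2k2+2k3+k4)
t=0.020: state=(0.974, 0.026, 0.000)
t=0.040: state=(0.973, 0.027, 0.001)
t=0.060: state=(0.971, 0.027, 0.001)
continuing one RK4 step at a time; state shown every 25 steps (Δt=0.5):
t=0.500: state=(0.933, 0.054, 0.013)
t=1.000: state=(0.852, 0.107, 0.041)
t=1.500: state=(0.719, 0.189, 0.093)
t=2.000: state=(0.547, 0.277, 0.176)
t=2.500: state=(0.381, 0.333, 0.286)
t=3.000: state=(0.256, 0.337, 0.406)
t=3.100: state=(0.237, 0.333, 0.430)
next step: t=3.120: state=(0.233, 0.332, 0.435) — R has crossed 0.43
linear interpolation between t=3.100 (0.42996) and t=3.120 (0.43468) → t≈3.100

t = 3.100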